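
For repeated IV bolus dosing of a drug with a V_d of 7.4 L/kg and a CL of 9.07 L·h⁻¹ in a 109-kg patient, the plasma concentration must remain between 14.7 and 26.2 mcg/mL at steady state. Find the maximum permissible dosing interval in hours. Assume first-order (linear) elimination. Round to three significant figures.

Total Vd = 7.4 × 109 = 806.6 L
k = CL / Vd = 9.070 / 806.6 = 0.01124 h⁻¹
Between IV bolus doses, concentration decays as C = C₀·e^(−kτ), so C_peak/C_trough = e^(kτ).
τ_max = ln(C_peak/C_trough) / k = ln(26.2/14.7) / 0.01124 = 0.5779 / 0.01124 = 51.41 h

51.4 h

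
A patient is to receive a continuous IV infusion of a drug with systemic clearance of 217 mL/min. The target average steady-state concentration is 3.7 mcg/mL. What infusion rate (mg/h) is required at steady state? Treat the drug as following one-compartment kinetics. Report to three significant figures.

CL = 217 mL/min × 60/1000 = 13.02 L/h
Rate = CL × Css = 13.02 × 3.7 = 48.17 mg/h

48.2 mg/h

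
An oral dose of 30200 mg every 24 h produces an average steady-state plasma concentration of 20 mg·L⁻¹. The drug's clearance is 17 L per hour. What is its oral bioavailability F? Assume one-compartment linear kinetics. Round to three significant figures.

F·D/τ = CL·Css at steady state → F = CL·Css·τ / D.
F = 17 × 20 × 24 / 30200 = 0.270

0.270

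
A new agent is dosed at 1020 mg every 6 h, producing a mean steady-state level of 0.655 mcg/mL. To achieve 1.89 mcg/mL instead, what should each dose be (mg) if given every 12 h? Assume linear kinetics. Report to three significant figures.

5890 mg

For first-order elimination, Css ∝ F·D/(CL·τ); F and CL are unchanged, so Css ∝ D/τ.
D₂ = D₁ × (Css,target / Css,current) × (τ₂/τ₁) = 1020 × (1.89/0.655) × (12/6) = 5886 mg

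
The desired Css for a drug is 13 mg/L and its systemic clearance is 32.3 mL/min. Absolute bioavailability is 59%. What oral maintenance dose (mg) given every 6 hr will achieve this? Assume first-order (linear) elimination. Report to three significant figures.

CL = 32.3 mL/min × 60/1000 = 1.938 L/h
At steady state, dose per interval replaces the amount cleared in that interval: F·D/τ = CL·Css.
D = CL × Css × τ / F = 1.938 × 13 × 6 / 0.59 = 256.2 mg

256 mg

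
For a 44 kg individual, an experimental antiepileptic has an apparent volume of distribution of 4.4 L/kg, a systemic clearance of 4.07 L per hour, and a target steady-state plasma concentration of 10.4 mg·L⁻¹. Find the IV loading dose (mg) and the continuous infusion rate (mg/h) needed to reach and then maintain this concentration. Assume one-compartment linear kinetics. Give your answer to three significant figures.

Total Vd = 4.4 × 44 = 193.6 L
LD = Vd · C_target = 193.6 × 10.4 = 2013 mg
Infusion rate = 4.070 L/h × 10.4 mg/L = 42.33 mg/h

(a) 2010 mg; (b) 42.3 mg/h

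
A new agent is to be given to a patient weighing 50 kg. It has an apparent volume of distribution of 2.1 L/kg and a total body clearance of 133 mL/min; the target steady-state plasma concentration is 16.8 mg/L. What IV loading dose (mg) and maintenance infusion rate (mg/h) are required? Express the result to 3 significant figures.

Vd(total) = 50 kg × 2.1 L/kg = 105.0 L
Loading dose = Vd × C = 105.0 × 16.8 = 1764 mg
CL = 133 mL/min = 133 × 0.06 = 7.980 L/h
Infusion rate = 7.980 L/h × 16.8 mg/L = 134.1 mg/h

(a) 1760 mg; (b) 134 mg/h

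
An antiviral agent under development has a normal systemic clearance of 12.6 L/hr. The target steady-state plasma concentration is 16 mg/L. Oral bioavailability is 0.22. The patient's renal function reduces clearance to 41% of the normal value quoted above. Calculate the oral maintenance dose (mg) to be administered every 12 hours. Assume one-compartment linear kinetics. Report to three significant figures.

4510 mg

Patient clearance = 0.41 × 12.60 = 5.166 L/h
At steady state, dose per interval replaces the amount cleared in that interval: F·D/τ = CL·Css.
D = CL × Css × τ / F = 5.166 × 16 × 12 / 0.22 = 4509 mg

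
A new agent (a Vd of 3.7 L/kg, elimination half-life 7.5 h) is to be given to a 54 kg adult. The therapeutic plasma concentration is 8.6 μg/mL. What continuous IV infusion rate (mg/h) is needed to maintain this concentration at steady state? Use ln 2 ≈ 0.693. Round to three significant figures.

159 mg/h

Vd = 3.7 L/kg × 54 kg = 199.8 L
CL = ln 2 · Vd / t½ = 0.693 × 199.8 / 7.5 = 18.46 L/h
Infusion rate = CL × Css = 18.46 × 8.6 = 158.8 mg/h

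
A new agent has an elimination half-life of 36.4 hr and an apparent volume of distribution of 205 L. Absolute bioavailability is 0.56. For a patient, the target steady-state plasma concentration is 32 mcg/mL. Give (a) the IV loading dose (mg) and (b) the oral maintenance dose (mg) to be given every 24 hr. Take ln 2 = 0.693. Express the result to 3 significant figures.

LD = Vd × C = 205.0 × 32 = 6560 mg
CL = 0.693 × Vd / t½ = 0.693 × 205.0 / 36.4 = 3.903 L/h
D = CL × Css × τ / F = 3.903 × 32 × 24 / 0.56 = 5353 mg

(a) 6560 mg; (b) 5350 mg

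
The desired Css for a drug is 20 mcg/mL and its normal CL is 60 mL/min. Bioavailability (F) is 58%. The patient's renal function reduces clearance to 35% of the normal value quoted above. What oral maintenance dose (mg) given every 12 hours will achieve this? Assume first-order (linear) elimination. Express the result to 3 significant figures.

521 mg

Convert clearance: 60 mL/min × 60 min/h ÷ 1000 mL/L = 3.600 L/h
Patient clearance = 0.35 × 3.600 = 1.260 L/h
D = CL × Css × τ / F = 1.260 × 20 × 12 / 0.58 = 521.4 mg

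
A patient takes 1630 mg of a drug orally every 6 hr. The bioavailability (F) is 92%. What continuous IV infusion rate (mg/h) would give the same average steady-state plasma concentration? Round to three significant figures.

250 mg/h

Equivalent systemic input: infusion rate = F·D/τ.
Rate = 0.92 × 1630 / 6 = 249.9 mg/h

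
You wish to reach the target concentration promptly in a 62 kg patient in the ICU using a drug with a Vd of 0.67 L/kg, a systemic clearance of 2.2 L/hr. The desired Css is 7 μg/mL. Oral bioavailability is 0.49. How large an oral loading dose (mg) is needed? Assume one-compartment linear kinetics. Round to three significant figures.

593 mg

Total Vd = 0.67 × 62 = 41.54 L
LD = Vd × C / F = 41.54 × 7.000 / 0.49 = 593.4 mg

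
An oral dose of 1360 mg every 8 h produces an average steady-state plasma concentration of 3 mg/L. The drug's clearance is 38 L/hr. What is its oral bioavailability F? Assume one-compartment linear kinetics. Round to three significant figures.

F·D/τ = CL·Css at steady state → F = CL·Css·τ / D.
F = 38 × 3 × 8 / 1360 = 0.671

0.671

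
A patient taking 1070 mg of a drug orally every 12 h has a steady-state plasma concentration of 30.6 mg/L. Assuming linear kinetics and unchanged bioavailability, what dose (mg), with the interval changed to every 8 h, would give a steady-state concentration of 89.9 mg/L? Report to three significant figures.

With linear kinetics, Css is proportional to dose rate (D/τ) at fixed clearance.
D₂ = D₁ × (Css,target / Css,current) × (τ₂/τ₁) = 1070 × (89.9/30.6) × (8/12) = 2096 mg

2100 mg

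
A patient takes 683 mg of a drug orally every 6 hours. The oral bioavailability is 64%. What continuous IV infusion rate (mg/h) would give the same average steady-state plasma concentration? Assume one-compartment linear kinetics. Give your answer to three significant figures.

72.9 mg/h

Equivalent systemic input: infusion rate = F·D/τ.
Rate = 0.64 × 683 / 6 = 72.85 mg/h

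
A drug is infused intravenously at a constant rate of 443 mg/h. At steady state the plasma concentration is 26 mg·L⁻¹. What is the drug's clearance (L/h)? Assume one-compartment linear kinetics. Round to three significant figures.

17.0 L/h

At steady state, infusion rate = CL × Css, so CL = rate / Css.
CL = 443 / 26 = 17.04 L/h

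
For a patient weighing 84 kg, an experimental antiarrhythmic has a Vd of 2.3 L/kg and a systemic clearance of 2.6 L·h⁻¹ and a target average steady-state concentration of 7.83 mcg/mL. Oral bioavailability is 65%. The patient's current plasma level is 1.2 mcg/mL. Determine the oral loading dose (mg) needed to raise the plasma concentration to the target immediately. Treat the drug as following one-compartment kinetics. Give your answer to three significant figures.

1970 mg

Total Vd = 2.3 × 84 = 193.2 L
Concentration deficit ΔC = 7.83 − 1.2 = 6.630 mg/L
LD = Vd × ΔC / F = 193.2 × 6.630 / 0.65 = 1971 mg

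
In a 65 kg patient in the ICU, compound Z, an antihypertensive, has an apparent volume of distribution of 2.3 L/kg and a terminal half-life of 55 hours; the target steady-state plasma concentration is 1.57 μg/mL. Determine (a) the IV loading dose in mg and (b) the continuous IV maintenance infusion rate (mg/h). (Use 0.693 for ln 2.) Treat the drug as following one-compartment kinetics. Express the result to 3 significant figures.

Total Vd = 2.3 × 65 = 149.5 L
LD = Vd × C = 149.5 × 1.57 = 234.7 mg
CL = 0.693 × Vd / t½ = 0.693 × 149.5 / 55 = 1.884 L/h
Infusion rate = CL × Css = 1.884 × 1.57 = 2.958 mg/h

(a) 235 mg; (b) 2.96 mg/h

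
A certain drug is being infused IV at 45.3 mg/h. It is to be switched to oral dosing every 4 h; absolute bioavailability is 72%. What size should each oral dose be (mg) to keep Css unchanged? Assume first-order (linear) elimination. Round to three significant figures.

To maintain the same Css, the systemic dosing rate must be unchanged: F·D/τ = infusion rate.
D = rate × τ / F = 45.3 × 4 / 0.72 = 251.7 mg

252 mg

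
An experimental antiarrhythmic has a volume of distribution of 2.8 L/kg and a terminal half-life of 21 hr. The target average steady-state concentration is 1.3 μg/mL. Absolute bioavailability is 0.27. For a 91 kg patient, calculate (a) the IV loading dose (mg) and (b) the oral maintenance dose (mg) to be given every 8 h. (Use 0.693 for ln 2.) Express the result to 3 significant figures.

Total Vd = 2.8 × 91 = 254.8 L
LD = Vd × C = 254.8 × 1.3 = 331.2 mg
CL = 0.693 × Vd / t½ = 0.693 × 254.8 / 21 = 8.408 L/h
D = CL × Css × τ / F = 8.408 × 1.3 × 8 / 0.27 = 323.9 mg

(a) 331 mg; (b) 324 mg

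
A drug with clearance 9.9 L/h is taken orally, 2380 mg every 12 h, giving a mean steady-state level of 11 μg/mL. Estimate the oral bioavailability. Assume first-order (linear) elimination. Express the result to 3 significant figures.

F·D/τ = CL·Css at steady state → F = CL·Css·τ / D.
F = 9.9 × 11 × 12 / 2380 = 0.549

0.549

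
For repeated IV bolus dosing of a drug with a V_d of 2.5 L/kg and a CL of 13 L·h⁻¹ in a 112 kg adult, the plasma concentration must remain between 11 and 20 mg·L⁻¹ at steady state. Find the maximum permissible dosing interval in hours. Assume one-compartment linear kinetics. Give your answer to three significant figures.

12.9 h

Vd(total) = 112 kg × 2.5 L/kg = 280.0 L
k = CL / Vd = 13.00 / 280.0 = 0.04643 h⁻¹
Between IV bolus doses, concentration decays as C = C₀·e^(−kτ), so C_peak/C_trough = e^(kτ).
τ_max = ln(C_peak/C_trough) / k = ln(20/11) / 0.04643 = 0.5978 / 0.04643 = 12.88 h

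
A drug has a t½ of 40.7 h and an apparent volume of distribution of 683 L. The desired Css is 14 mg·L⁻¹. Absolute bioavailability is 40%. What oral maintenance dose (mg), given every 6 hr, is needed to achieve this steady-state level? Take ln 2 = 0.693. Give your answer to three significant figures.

2440 mg

CL = ln 2 · Vd / t½ = 0.693 × 683.0 / 40.7 = 11.63 L/h
D = CL × Css × τ / F = 11.63 × 14 × 6 / 0.4 = 2442 mg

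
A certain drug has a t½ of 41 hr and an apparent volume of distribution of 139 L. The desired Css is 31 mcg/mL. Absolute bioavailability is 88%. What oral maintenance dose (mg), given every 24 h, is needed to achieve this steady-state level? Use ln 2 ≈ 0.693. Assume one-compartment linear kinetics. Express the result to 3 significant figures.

CL = 0.693 × Vd / t½ = 0.693 × 139.0 / 41 = 2.349 L/h
D = CL × Css × τ / F = 2.349 × 31 × 24 / 0.88 = 1986 mg

1990 mg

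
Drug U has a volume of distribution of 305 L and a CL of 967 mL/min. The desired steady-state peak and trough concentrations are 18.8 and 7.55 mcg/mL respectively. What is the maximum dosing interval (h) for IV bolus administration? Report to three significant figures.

Convert clearance: 967 mL/min × 60 min/h ÷ 1000 mL/L = 58.02 L/h
k = CL / Vd = 58.02 / 305.0 = 0.1902 h⁻¹
Between IV bolus doses, concentration decays as C = C₀·e^(−kτ), so C_peak/C_trough = e^(kτ).
τ_max = ln(C_peak/C_trough) / k = ln(18.8/7.55) / 0.1902 = 0.9123 / 0.1902 = 4.797 h

4.80 h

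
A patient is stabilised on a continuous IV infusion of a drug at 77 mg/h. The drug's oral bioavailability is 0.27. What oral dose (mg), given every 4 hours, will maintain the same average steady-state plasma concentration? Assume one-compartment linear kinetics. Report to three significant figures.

To maintain the same Css, the systemic dosing rate must be unchanged: F·D/τ = infusion rate.
D = rate × τ / F = 77 × 4 / 0.27 = 1141 mg

1140 mg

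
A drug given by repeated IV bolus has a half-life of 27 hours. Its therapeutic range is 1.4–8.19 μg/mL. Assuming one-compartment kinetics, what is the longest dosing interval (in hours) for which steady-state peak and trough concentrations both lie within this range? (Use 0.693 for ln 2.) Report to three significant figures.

k = 0.693 / t½ = 0.693 / 27 = 0.02567 h⁻¹
Between IV bolus doses, concentration decays as C = C₀·e^(−kτ), so C_peak/C_trough = e^(kτ).
τ_max = ln(C_peak/C_trough) / k = ln(8.19/1.4) / 0.02567 = 1.766 / 0.02567 = 68.80 h

68.8 h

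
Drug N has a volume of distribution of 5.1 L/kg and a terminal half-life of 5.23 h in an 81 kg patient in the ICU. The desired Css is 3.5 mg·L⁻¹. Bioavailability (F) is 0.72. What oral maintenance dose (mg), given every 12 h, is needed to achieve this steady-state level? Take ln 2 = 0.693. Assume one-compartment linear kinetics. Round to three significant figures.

Vd(total) = 81 kg × 5.1 L/kg = 413.1 L
k = 0.693/5.23 = 0.1325 h⁻¹, so CL = k·Vd = 0.1325 × 413.1 = 54.74 L/h
D = CL × Css × τ / F = 54.74 × 3.5 × 12 / 0.72 = 3193 mg

3190 mg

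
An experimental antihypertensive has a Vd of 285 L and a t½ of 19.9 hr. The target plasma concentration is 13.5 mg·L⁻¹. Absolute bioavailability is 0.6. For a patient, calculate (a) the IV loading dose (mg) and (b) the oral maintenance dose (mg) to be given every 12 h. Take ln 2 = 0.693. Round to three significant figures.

LD = Vd × C = 285.0 × 13.5 = 3848 mg
CL = 0.693 × Vd / t½ = 0.693 × 285.0 / 19.9 = 9.925 L/h
D = CL × Css × τ / F = 9.925 × 13.5 × 12 / 0.6 = 2680 mg

(a) 3850 mg; (b) 2680 mg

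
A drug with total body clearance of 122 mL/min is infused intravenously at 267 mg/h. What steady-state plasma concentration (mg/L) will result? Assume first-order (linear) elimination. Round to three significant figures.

Convert clearance: 122 mL/min × 60 min/h ÷ 1000 mL/L = 7.320 L/h
Css = rate / CL = 267 / 7.320 = 36.48 mg/L

36.5 mg/L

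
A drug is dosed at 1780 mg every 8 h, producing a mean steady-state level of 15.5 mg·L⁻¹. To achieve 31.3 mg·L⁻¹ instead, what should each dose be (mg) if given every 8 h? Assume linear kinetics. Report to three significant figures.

3590 mg

With linear kinetics, Css is proportional to dose rate (D/τ) at fixed clearance.
D₂ = D₁ × (Css,target / Css,current) = 1780 × 31.3/15.5 = 3594 mg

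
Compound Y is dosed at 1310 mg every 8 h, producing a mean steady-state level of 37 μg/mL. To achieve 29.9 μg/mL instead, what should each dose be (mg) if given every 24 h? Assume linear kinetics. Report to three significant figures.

With linear kinetics, Css is proportional to dose rate (D/τ) at fixed clearance.
D₂ = D₁ × (Css,target / Css,current) × (τ₂/τ₁) = 1310 × (29.9/37) × (24/8) = 3176 mg

3180 mg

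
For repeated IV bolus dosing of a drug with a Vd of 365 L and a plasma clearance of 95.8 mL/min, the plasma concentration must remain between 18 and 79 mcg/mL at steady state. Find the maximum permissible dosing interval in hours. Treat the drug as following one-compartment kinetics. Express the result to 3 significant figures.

CL = 95.8 mL/min = 95.8 × 0.06 = 5.748 L/h
k = CL / Vd = 5.748 / 365.0 = 0.01575 h⁻¹
Between IV bolus doses, concentration decays as C = C₀·e^(−kτ), so C_peak/C_trough = e^(kτ).
τ_max = ln(C_peak/C_trough) / k = ln(79/18) / 0.01575 = 1.479 / 0.01575 = 93.90 h

93.9 h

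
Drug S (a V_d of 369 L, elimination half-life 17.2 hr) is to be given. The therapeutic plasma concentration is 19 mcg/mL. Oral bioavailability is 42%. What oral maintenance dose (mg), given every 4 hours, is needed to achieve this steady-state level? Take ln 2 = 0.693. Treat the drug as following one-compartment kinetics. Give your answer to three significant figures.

2690 mg

k = 0.693/17.2 = 0.04029 h⁻¹, so CL = k·Vd = 0.04029 × 369.0 = 14.87 L/h
D = CL × Css × τ / F = 14.87 × 19 × 4 / 0.42 = 2691 mg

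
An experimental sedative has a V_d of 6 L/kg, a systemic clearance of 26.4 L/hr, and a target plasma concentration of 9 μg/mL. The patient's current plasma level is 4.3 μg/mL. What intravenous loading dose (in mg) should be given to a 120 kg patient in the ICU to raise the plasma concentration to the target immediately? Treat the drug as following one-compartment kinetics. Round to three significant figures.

3380 mg

Vd(total) = 120 kg × 6 L/kg = 720.0 L
The loading dose fills Vd to the target concentration; clearance is irrelevant here.
Concentration deficit ΔC = 9 − 4.3 = 4.700 mg/L
LD = Vd × ΔC = 720.0 × 4.700 = 3384 mg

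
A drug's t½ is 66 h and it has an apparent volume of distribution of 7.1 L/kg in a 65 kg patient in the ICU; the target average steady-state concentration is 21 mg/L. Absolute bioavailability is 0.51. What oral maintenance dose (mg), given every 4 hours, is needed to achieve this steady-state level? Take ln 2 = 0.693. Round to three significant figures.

Vd(total) = 65 kg × 7.1 L/kg = 461.5 L
CL = ln 2 · Vd / t½ = 0.693 × 461.5 / 66 = 4.846 L/h
D = CL × Css × τ / F = 4.846 × 21 × 4 / 0.51 = 798.2 mg

798 mg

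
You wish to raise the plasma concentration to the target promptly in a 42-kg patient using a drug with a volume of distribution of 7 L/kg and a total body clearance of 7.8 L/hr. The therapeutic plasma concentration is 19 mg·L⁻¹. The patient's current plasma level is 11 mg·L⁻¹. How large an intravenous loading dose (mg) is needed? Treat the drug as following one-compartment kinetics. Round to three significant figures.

Vd = 7 L/kg × 42 kg = 294.0 L
The loading dose fills Vd to the target concentration; clearance is irrelevant here.
Concentration deficit ΔC = 19 − 11 = 8.000 mg/L
LD = Vd × ΔC = 294.0 × 8.000 = 2352 mg

2350 mg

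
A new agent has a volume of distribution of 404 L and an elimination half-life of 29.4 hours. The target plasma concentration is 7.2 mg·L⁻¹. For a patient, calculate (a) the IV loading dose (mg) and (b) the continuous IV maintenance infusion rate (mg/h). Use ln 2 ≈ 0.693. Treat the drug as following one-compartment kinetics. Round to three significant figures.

LD = Vd × C = 404.0 × 7.2 = 2909 mg
CL = 0.693 × Vd / t½ = 0.693 × 404.0 / 29.4 = 9.523 L/h
Infusion rate = CL × Css = 9.523 × 7.2 = 68.57 mg/h

(a) 2910 mg; (b) 68.6 mg/h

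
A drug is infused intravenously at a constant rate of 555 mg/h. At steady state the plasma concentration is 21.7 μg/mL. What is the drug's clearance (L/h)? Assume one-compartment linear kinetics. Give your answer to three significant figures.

25.6 L/h

At steady state, infusion rate = CL × Css, so CL = rate / Css.
CL = 555 / 21.7 = 25.58 L/h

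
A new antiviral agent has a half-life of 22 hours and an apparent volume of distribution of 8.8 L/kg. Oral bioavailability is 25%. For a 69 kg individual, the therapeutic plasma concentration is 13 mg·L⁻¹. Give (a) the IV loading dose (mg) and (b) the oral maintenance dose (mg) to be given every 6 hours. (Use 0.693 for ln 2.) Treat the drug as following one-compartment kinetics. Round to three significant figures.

(a) 7890 mg; (b) 5970 mg

Vd(total) = 69 kg × 8.8 L/kg = 607.2 L
LD = Vd × C = 607.2 × 13 = 7894 mg
CL = 0.693 × Vd / t½ = 0.693 × 607.2 / 22 = 19.13 L/h
D = CL × Css × τ / F = 19.13 × 13 × 6 / 0.25 = 5969 mg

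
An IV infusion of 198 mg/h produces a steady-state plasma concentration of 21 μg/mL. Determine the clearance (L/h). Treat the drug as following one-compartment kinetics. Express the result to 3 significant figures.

9.43 L/h

At steady state, infusion rate = CL × Css, so CL = rate / Css.
CL = 198 / 21 = 9.429 L/h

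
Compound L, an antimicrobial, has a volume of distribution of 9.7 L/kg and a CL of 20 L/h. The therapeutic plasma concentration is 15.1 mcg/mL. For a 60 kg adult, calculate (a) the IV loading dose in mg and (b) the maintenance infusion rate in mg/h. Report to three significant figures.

(a) 8790 mg; (b) 302 mg/h

Vd = 9.7 L/kg × 60 kg = 582.0 L
LD = Vd · C_target = 582.0 × 15.1 = 8788 mg
Maintenance: replace elimination → rate = CL × Css = 20.00 × 15.1 = 302.0 mg/h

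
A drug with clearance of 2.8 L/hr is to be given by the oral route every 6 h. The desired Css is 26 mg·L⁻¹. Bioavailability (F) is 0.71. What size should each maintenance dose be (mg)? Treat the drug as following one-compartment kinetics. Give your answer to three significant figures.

D = CL × Css × τ / F = 2.800 × 26 × 6 / 0.71 = 615.2 mg

615 mg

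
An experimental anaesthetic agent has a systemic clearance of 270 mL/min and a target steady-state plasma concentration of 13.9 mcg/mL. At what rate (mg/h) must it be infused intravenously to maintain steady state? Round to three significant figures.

CL = 270 mL/min × 60/1000 = 16.20 L/h
R₀ = 16.20 × 13.9 = 225.2 mg/h

225 mg/h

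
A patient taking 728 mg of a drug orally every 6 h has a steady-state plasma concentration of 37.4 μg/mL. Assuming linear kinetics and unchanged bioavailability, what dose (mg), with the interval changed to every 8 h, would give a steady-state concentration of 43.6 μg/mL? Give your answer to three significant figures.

1130 mg

For first-order elimination, Css ∝ F·D/(CL·τ); F and CL are unchanged, so Css ∝ D/τ.
D₂ = D₁ × (Css,target / Css,current) × (τ₂/τ₁) = 728 × (43.6/37.4) × (8/6) = 1132 mg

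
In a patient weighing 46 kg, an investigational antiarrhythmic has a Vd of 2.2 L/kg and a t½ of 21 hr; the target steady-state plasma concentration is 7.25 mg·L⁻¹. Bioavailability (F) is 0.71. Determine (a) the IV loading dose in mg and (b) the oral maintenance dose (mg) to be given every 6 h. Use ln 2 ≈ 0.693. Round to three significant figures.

Vd = 2.2 L/kg × 46 kg = 101.2 L
LD = Vd × C = 101.2 × 7.25 = 733.7 mg
CL = 0.693 × Vd / t½ = 0.693 × 101.2 / 21 = 3.340 L/h
D = CL × Css × τ / F = 3.340 × 7.25 × 6 / 0.71 = 204.6 mg

(a) 734 mg; (b) 205 mg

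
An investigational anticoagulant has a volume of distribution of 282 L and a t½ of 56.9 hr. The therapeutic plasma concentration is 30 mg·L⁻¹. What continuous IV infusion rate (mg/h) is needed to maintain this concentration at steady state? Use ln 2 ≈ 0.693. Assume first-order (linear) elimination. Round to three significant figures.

k = 0.693/56.9 = 0.01218 h⁻¹, so CL = k·Vd = 0.01218 × 282.0 = 3.435 L/h
Infusion rate = CL × Css = 3.435 × 30 = 103.1 mg/h

103 mg/h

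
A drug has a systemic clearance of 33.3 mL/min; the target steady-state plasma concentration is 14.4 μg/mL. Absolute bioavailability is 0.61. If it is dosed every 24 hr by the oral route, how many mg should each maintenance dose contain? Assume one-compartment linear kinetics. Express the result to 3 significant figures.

1130 mg

Convert clearance: 33.3 mL/min × 60 min/h ÷ 1000 mL/L = 1.998 L/h
D = CL × Css × τ / F = 1.998 × 14.4 × 24 / 0.61 = 1132 mg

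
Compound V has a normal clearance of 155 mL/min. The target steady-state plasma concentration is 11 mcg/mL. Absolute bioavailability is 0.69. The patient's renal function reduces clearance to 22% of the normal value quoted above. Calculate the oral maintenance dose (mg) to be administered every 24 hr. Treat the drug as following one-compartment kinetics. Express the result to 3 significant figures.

783 mg

Convert clearance: 155 mL/min × 60 min/h ÷ 1000 mL/L = 9.300 L/h
Patient clearance = 0.22 × 9.300 = 2.046 L/h
D = CL × Css × τ / F = 2.046 × 11 × 24 / 0.69 = 782.8 mg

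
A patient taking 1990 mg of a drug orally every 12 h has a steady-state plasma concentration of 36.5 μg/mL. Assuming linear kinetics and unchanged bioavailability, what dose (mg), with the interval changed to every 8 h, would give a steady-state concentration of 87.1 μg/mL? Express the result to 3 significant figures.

For first-order elimination, Css ∝ F·D/(CL·τ); F and CL are unchanged, so Css ∝ D/τ.
D₂ = D₁ × (Css,target / Css,current) × (τ₂/τ₁) = 1990 × (87.1/36.5) × (8/12) = 3166 mg

3170 mg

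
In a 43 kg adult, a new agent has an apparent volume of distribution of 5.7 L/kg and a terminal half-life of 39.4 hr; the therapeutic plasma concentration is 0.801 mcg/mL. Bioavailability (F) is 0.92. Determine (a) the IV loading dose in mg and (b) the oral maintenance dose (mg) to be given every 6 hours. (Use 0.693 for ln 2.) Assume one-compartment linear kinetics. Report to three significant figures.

Total Vd = 5.7 × 43 = 245.1 L
LD = Vd × C = 245.1 × 0.801 = 196.3 mg
CL = 0.693 × Vd / t½ = 0.693 × 245.1 / 39.4 = 4.311 L/h
D = CL × Css × τ / F = 4.311 × 0.801 × 6 / 0.92 = 22.52 mg

(a) 196 mg; (b) 22.5 mg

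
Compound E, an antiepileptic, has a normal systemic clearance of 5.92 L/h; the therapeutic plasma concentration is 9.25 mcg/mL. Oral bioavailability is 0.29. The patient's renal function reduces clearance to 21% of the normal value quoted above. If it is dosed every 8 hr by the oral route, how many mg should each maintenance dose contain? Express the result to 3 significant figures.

Patient clearance = 0.21 × 5.920 = 1.243 L/h
D = CL × Css × τ / F = 1.243 × 9.25 × 8 / 0.29 = 317.2 mg

317 mg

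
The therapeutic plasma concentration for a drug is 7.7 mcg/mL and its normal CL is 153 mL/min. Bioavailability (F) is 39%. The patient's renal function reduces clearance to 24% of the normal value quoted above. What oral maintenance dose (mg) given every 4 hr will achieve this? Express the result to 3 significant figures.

174 mg

Convert clearance: 153 mL/min × 60 min/h ÷ 1000 mL/L = 9.180 L/h
Patient clearance = 0.24 × 9.180 = 2.203 L/h
D = CL × Css × τ / F = 2.203 × 7.7 × 4 / 0.39 = 174.0 mg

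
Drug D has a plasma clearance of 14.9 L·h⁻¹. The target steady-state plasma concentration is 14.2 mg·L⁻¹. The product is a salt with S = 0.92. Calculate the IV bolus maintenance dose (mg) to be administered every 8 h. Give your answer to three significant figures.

1840 mg

At steady state, dose per interval replaces the amount cleared in that interval: S·D/τ = CL·Css.
D = CL × Css × τ / S = 14.90 × 14.2 × 8 / 0.92 = 1840 mg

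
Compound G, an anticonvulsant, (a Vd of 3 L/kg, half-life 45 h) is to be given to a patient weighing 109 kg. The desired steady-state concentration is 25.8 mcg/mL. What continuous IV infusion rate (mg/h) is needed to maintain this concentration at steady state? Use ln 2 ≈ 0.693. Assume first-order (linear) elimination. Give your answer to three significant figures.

130 mg/h

Vd = 3 L/kg × 109 kg = 327.0 L
CL = 0.693 × Vd / t½ = 0.693 × 327.0 / 45 = 5.036 L/h
Infusion rate = CL × Css = 5.036 × 25.8 = 129.9 mg/h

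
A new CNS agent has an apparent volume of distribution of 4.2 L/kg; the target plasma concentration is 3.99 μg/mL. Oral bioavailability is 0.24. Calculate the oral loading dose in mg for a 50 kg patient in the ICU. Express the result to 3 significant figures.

Vd(total) = 50 kg × 4.2 L/kg = 210.0 L
LD = Vd × C / F = 210.0 × 3.990 / 0.24 = 3491 mg

3490 mg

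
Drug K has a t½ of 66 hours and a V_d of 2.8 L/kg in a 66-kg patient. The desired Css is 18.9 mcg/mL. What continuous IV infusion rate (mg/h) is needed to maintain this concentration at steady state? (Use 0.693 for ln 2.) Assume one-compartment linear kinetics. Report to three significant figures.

36.7 mg/h

Vd = 2.8 L/kg × 66 kg = 184.8 L
CL = ln 2 · Vd / t½ = 0.693 × 184.8 / 66 = 1.940 L/h
Infusion rate = CL × Css = 1.940 × 18.9 = 36.67 mg/h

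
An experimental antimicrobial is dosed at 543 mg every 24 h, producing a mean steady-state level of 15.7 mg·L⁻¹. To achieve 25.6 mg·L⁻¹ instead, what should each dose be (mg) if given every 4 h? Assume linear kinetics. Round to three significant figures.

For first-order elimination, Css ∝ F·D/(CL·τ); F and CL are unchanged, so Css ∝ D/τ.
D₂ = D₁ × (Css,target / Css,current) × (τ₂/τ₁) = 543 × (25.6/15.7) × (4/24) = 147.6 mg

148 mg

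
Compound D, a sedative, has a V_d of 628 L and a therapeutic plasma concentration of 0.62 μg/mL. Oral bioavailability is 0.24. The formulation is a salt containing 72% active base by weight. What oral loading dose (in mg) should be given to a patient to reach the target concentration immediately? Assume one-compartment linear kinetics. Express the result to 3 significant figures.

2250 mg

The loading dose fills Vd to the target concentration.
LD = Vd × C / F / S = 628.0 × 0.6200 / 0.24 / 0.72 = 2253 mg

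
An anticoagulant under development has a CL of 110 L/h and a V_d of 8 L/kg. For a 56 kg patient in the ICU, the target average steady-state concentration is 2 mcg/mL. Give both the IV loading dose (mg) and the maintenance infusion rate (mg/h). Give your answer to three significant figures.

(a) 896 mg; (b) 220 mg/h

Vd = 8 L/kg × 56 kg = 448.0 L
LD = Vd · C_target = 448.0 × 2 = 896.0 mg
Maintenance infusion rate = CL × Css = 110.0 × 2 = 220.0 mg/h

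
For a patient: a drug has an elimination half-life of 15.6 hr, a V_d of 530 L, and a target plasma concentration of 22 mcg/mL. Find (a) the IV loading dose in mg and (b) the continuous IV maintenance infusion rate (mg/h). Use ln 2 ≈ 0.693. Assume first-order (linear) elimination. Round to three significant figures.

LD = Vd × C = 530.0 × 22 = 11660 mg
CL = 0.693 × Vd / t½ = 0.693 × 530.0 / 15.6 = 23.54 L/h
Infusion rate = CL × Css = 23.54 × 22 = 517.9 mg/h

(a) 11700 mg; (b) 518 mg/h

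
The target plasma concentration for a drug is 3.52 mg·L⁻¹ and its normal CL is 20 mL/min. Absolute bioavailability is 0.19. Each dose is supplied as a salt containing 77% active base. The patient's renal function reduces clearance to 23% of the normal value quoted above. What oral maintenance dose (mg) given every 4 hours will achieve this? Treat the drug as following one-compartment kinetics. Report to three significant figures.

CL = 20 mL/min = 20 × 0.06 = 1.200 L/h
Patient clearance = 0.23 × 1.200 = 0.2760 L/h
D = CL × Css × τ / F / S = 0.2760 × 3.52 × 4 / 0.19 / 0.77 = 26.56 mg

26.6 mg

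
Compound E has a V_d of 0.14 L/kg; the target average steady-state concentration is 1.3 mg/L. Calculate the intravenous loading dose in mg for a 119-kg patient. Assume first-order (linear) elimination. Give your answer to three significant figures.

21.7 mg

Vd = 0.14 L/kg × 119 kg = 16.66 L
LD = Vd × C = 16.66 × 1.300 = 21.66 mg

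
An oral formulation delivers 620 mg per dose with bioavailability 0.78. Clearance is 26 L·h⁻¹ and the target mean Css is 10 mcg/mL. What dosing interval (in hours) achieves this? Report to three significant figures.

1.86 h

F·D/τ = CL·Css → τ = F·D / (CL·Css).
τ = 0.78 × 620 / (26 × 10) = 1.860 h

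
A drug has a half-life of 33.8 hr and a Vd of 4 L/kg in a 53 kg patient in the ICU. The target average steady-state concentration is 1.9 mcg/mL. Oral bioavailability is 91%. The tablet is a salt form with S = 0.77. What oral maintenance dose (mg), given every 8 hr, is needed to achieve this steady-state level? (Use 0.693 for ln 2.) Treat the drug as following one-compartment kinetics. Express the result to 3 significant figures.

94.3 mg

Vd = 4 L/kg × 53 kg = 212.0 L
CL = 0.693 × Vd / t½ = 0.693 × 212.0 / 33.8 = 4.347 L/h
D = CL × Css × τ / F / S = 4.347 × 1.9 × 8 / 0.91 / 0.77 = 94.30 mg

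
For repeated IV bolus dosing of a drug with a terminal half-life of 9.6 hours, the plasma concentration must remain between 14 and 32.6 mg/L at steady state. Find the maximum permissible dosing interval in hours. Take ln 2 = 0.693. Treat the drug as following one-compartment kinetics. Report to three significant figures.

11.7 h

k = 0.693 / t½ = 0.693 / 9.6 = 0.07219 h⁻¹
Between IV bolus doses, concentration decays as C = C₀·e^(−kτ), so C_peak/C_trough = e^(kτ).
τ_max = ln(C_peak/C_trough) / k = ln(32.6/14) / 0.07219 = 0.8453 / 0.07219 = 11.71 h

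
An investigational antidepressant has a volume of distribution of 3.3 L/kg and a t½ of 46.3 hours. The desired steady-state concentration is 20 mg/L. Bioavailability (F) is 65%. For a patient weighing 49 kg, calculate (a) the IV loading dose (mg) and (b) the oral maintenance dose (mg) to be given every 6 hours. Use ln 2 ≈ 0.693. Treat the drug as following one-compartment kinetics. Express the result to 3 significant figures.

(a) 3230 mg; (b) 447 mg

Vd(total) = 49 kg × 3.3 L/kg = 161.7 L
LD = Vd × C = 161.7 × 20 = 3234 mg
CL = 0.693 × Vd / t½ = 0.693 × 161.7 / 46.3 = 2.420 L/h
D = CL × Css × τ / F = 2.420 × 20 × 6 / 0.65 = 446.8 mg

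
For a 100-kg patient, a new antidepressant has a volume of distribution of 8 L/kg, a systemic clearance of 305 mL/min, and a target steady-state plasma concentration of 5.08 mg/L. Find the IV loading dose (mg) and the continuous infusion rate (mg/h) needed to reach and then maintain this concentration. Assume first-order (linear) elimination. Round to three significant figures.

(a) 4060 mg; (b) 93.0 mg/h

Total Vd = 8 × 100 = 800.0 L
LD = Vd · C_target = 800.0 × 5.08 = 4064 mg
Convert clearance: 305 mL/min × 60 min/h ÷ 1000 mL/L = 18.30 L/h
Infusion rate = 18.30 L/h × 5.08 mg/L = 92.96 mg/h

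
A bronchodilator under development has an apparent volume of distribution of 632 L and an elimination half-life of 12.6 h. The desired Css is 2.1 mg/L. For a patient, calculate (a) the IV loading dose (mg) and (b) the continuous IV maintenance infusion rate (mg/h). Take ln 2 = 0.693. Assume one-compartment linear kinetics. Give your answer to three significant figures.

LD = Vd × C = 632.0 × 2.1 = 1327 mg
CL = 0.693 × Vd / t½ = 0.693 × 632.0 / 12.6 = 34.76 L/h
Infusion rate = CL × Css = 34.76 × 2.1 = 73.00 mg/h

(a) 1330 mg; (b) 73.0 mg/h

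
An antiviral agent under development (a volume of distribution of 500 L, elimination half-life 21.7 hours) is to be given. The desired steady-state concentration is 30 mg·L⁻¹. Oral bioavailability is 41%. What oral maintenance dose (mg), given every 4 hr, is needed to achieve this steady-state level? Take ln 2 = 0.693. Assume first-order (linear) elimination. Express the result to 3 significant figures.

CL = ln 2 · Vd / t½ = 0.693 × 500.0 / 21.7 = 15.97 L/h
D = CL × Css × τ / F = 15.97 × 30 × 4 / 0.41 = 4674 mg

4670 mg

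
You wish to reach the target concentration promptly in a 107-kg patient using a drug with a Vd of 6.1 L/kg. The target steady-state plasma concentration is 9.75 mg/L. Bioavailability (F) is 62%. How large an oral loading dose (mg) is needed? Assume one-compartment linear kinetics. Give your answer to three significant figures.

10300 mg

Total Vd = 6.1 × 107 = 652.7 L
LD = Vd × C / F = 652.7 × 9.750 / 0.62 = 10260 mg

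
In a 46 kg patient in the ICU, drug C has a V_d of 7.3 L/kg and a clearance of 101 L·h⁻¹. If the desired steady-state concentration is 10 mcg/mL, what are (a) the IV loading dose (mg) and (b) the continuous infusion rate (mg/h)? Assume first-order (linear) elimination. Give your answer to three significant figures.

Total Vd = 7.3 × 46 = 335.8 L
LD = Vd · C_target = 335.8 × 10 = 3358 mg
Infusion rate = 101.0 L/h × 10 mg/L = 1010 mg/h

(a) 3360 mg; (b) 1010 mg/h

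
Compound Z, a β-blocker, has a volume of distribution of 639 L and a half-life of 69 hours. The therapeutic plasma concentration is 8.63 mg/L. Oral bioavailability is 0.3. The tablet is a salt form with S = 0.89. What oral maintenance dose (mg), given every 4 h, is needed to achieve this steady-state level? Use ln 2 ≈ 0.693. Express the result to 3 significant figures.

k = 0.693/69 = 0.01004 h⁻¹, so CL = k·Vd = 0.01004 × 639.0 = 6.416 L/h
D = CL × Css × τ / F / S = 6.416 × 8.63 × 4 / 0.3 / 0.89 = 829.5 mg

830 mg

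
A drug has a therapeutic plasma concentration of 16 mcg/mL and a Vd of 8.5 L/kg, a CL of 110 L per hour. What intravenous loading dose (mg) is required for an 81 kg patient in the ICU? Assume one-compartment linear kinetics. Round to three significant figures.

Vd = 8.5 L/kg × 81 kg = 688.5 L
LD = Vd × C = 688.5 × 16.00 = 11020 mg

11000 mg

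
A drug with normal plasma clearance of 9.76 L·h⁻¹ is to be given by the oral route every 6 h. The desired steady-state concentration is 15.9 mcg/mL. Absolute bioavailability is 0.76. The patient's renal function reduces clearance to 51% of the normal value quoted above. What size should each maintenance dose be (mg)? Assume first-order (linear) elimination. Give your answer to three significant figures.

Patient clearance = 0.51 × 9.760 = 4.978 L/h
D = CL × Css × τ / F = 4.978 × 15.9 × 6 / 0.76 = 624.9 mg

625 mg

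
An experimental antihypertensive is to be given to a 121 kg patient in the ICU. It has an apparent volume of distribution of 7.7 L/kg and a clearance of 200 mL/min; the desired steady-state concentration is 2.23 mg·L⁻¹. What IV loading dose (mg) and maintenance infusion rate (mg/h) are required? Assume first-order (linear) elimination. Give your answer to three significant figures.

(a) 2080 mg; (b) 26.8 mg/h

Vd(total) = 121 kg × 7.7 L/kg = 931.7 L
LD = Vd · C_target = 931.7 × 2.23 = 2078 mg
CL = 200 mL/min × 60/1000 = 12.00 L/h
Infusion rate = 12.00 L/h × 2.23 mg/L = 26.76 mg/h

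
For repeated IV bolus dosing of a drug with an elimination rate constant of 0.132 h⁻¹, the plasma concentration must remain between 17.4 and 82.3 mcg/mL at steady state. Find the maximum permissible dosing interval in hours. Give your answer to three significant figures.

Between IV bolus doses, concentration decays as C = C₀·e^(−kτ), so C_peak/C_trough = e^(kτ).
τ_max = ln(C_peak/C_trough) / k = ln(82.3/17.4) / 0.1320 = 1.554 / 0.1320 = 11.77 h

11.8 h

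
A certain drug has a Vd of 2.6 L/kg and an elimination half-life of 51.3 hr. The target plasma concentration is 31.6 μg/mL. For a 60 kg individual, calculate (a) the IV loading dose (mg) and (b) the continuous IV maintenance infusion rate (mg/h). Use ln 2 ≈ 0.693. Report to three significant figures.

(a) 4930 mg; (b) 66.6 mg/h

Vd(total) = 60 kg × 2.6 L/kg = 156.0 L
LD = Vd × C = 156.0 × 31.6 = 4930 mg
CL = 0.693 × Vd / t½ = 0.693 × 156.0 / 51.3 = 2.107 L/h
Infusion rate = CL × Css = 2.107 × 31.6 = 66.58 mg/h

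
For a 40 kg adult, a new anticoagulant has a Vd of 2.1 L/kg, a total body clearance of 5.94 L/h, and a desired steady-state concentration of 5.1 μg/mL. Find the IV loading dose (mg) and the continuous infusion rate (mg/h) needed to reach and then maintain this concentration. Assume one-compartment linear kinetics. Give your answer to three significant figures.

(a) 428 mg; (b) 30.3 mg/h

Vd = 2.1 L/kg × 40 kg = 84.00 L
Loading dose = Vd × C = 84.00 × 5.1 = 428.4 mg
Infusion rate = 5.940 L/h × 5.1 mg/L = 30.29 mg/h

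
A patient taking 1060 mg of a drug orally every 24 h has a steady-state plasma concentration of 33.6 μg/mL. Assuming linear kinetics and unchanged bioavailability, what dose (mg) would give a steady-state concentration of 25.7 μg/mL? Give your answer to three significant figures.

With linear kinetics, Css is proportional to dose rate (D/τ) at fixed clearance.
D₂ = D₁ × (Css,target / Css,current) = 1060 × 25.7/33.6 = 810.8 mg

811 mg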